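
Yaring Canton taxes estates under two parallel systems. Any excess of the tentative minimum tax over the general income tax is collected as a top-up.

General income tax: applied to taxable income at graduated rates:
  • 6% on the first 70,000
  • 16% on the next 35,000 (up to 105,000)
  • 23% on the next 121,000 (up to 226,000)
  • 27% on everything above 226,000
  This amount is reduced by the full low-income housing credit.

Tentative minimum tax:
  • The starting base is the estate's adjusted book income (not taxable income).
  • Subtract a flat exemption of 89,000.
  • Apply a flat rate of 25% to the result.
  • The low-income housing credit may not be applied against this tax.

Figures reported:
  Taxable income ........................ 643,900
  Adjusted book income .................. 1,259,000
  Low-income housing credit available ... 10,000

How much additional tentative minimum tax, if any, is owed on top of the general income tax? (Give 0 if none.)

Tentative minimum tax:
  Base (adjusted book income): 1,259,000
  Less exemption 89,000 → base 1,170,000
  1,170,000 × 25% = 292,500

General income tax:
  70,000 × 6% = 4,200
  35,000 × 16% = 5,600
  121,000 × 23% = 27,830
  417,900 × 27% = 112,833
  → 150,463
  Less low-income housing credit 10,000 → 140,463

Excess of tentative minimum tax over general income tax: 292,500 − 140,463 = 152,037.

152,037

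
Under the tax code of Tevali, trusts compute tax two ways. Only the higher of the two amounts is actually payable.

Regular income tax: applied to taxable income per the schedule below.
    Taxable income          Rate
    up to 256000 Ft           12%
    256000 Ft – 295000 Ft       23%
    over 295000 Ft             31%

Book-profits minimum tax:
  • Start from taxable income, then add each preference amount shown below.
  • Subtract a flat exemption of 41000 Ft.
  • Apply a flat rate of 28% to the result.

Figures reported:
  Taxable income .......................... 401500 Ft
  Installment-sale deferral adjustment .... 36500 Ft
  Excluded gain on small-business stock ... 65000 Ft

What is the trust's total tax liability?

129360 Ft

Book-profits minimum tax:
  Adjusted income: 401500 Ft + 36500 Ft + 65000 Ft = 503000 Ft
  Less exemption 41000 Ft → base 462000 Ft
  462000 Ft × 28% = 129360 Ft

Regular income tax:
  256000 Ft × 12% = 30720 Ft
  39000 Ft × 23% = 8970 Ft
  106500 Ft × 31% = 33015 Ft
  → 72705 Ft

129360 Ft > 72705 Ft, so the book-profits minimum tax is the binding amount.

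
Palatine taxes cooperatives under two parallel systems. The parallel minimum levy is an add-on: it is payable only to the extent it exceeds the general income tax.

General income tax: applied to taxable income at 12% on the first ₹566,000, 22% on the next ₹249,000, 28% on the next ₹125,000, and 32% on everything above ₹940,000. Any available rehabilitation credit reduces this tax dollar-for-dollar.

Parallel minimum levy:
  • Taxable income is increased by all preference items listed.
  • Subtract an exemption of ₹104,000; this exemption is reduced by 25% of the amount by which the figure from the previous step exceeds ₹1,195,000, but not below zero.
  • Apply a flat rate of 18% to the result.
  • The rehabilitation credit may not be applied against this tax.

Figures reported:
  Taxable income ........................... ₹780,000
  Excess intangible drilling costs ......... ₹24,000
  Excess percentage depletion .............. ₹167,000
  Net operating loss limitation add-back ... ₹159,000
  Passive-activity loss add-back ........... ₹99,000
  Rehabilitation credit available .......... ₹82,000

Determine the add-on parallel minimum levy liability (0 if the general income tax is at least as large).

General income tax:
  ₹566,000 × 12% = ₹67,920
  ₹214,000 × 22% = ₹47,080
  → ₹115,000
  Less rehabilitation credit ₹82,000 → ₹33,000

Parallel minimum levy:
  Adjusted income: ₹780,000 + ₹24,000 + ₹167,000 + ₹159,000 + ₹99,000 = ₹1,229,000
  Exemption: ₹104,000 − 25% × (₹1,229,000 − ₹1,195,000) = ₹104,000 − ₹8,500 = ₹95,500
  Base: ₹1,229,000 − ₹95,500 = ₹1,133,500
  ₹1,133,500 × 18% = ₹204,030

Excess of parallel minimum levy over general income tax: ₹204,030 − ₹33,000 = ₹171,030.

₹171,030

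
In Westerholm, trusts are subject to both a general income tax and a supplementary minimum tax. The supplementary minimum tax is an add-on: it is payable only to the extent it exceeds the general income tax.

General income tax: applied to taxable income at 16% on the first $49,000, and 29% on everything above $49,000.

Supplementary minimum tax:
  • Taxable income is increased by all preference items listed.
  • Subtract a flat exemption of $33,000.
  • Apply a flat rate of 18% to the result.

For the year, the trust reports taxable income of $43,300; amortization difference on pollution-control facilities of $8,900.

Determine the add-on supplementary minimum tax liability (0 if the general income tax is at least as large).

$0

General income tax:
  $43,300 × 16% = $6,928

Supplementary minimum tax:
  Adjusted income: $43,300 + $8,900 = $52,200
  Less exemption $33,000 → base $19,200
  $19,200 × 18% = $3,456

$3,456 ≤ $6,928, so no add-on is due.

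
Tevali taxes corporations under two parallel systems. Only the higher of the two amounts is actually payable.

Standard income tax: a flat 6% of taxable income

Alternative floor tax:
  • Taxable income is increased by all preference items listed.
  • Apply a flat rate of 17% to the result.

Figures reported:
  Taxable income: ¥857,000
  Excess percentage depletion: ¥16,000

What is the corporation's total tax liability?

¥148,410

Alternative floor tax:
  Adjusted income: ¥857,000 + ¥16,000 = ¥873,000
  ¥873,000 × 17% = ¥148,410

Standard income tax:
  ¥857,000 × 6% = ¥51,420

¥148,410 > ¥51,420, so the alternative floor tax is the binding amount.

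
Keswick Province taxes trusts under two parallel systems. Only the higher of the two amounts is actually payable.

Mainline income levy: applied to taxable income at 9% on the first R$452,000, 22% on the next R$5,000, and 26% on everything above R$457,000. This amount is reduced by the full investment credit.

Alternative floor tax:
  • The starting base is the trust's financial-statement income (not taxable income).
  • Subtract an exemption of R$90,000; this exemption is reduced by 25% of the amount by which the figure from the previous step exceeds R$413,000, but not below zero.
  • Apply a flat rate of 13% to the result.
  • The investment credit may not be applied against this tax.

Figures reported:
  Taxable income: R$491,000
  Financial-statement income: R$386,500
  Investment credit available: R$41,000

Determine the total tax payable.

Alternative floor tax:
  Base (financial-statement income): R$386,500
  Exemption: R$386,500 ≤ R$413,000, so full R$90,000 applies
  Base: R$386,500 − R$90,000 = R$296,500
  R$296,500 × 13% = R$38,545

Mainline income levy:
  R$452,000 × 9% = R$40,680
  R$5,000 × 22% = R$1,100
  R$34,000 × 26% = R$8,840
  → R$50,620
  Less investment credit R$41,000 → R$9,620

R$38,545 > R$9,620, so the alternative floor tax is the binding amount.

R$38,545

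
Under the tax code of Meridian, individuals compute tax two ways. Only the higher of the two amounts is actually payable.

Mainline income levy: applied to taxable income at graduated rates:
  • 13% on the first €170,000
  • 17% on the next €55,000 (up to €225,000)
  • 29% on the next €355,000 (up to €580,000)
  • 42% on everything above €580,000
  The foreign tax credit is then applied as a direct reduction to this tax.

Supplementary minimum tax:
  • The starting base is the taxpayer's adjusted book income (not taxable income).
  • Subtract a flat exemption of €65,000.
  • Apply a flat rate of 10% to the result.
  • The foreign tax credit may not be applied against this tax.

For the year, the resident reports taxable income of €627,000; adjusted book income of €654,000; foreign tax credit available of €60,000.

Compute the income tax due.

Mainline income levy:
  €170,000 × 13% = €22,100
  €55,000 × 17% = €9,350
  €355,000 × 29% = €102,950
  €47,000 × 42% = €19,740
  → €154,140
  Less foreign tax credit €60,000 → €94,140

Supplementary minimum tax:
  Base (adjusted book income): €654,000
  Less exemption €65,000 → base €589,000
  €589,000 × 10% = €58,900

€94,140 > €58,900, so the mainline income levy governs.

€94,140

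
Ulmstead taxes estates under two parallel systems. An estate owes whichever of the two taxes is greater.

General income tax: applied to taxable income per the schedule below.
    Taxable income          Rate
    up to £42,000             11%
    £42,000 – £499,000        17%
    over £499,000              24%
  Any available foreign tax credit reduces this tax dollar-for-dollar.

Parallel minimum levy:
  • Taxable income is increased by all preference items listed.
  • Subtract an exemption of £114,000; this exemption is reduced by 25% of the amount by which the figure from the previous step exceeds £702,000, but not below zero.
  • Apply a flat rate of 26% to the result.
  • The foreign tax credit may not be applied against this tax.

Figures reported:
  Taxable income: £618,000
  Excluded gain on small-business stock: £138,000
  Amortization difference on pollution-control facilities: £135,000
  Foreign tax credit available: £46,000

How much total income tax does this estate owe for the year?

£214,305

General income tax:
  £42,000 × 11% = £4,620
  £457,000 × 17% = £77,690
  £119,000 × 24% = £28,560
  → £110,870
  Less foreign tax credit £46,000 → £64,870

Parallel minimum levy:
  Adjusted income: £618,000 + £138,000 + £135,000 = £891,000
  Exemption: £114,000 − 25% × (£891,000 − £702,000) = £114,000 − £47,250 = £66,750
  Base: £891,000 − £66,750 = £824,250
  £824,250 × 26% = £214,305

£214,305 > £64,870, so the parallel minimum levy is the binding amount.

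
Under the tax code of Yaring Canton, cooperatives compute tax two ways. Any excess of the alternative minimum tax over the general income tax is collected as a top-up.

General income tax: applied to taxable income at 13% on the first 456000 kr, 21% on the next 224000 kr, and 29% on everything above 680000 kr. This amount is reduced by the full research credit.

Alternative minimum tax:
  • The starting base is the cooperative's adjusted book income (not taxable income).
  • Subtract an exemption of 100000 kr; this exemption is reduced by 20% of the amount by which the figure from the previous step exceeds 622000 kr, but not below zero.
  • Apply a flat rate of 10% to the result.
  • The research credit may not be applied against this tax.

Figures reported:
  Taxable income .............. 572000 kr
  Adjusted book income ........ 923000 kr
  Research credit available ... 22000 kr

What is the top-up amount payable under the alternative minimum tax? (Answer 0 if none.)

26680 kr

Alternative minimum tax:
  Base (adjusted book income): 923000 kr
  Exemption: 100000 kr − 20% × (923000 kr − 622000 kr) = 100000 kr − 60200 kr = 39800 kr
  Base: 923000 kr − 39800 kr = 883200 kr
  883200 kr × 10% = 88320 kr

General income tax:
  456000 kr × 13% = 59280 kr
  116000 kr × 21% = 24360 kr
  → 83640 kr
  Less research credit 22000 kr → 61640 kr

Excess of alternative minimum tax over general income tax: 88320 kr − 61640 kr = 26680 kr.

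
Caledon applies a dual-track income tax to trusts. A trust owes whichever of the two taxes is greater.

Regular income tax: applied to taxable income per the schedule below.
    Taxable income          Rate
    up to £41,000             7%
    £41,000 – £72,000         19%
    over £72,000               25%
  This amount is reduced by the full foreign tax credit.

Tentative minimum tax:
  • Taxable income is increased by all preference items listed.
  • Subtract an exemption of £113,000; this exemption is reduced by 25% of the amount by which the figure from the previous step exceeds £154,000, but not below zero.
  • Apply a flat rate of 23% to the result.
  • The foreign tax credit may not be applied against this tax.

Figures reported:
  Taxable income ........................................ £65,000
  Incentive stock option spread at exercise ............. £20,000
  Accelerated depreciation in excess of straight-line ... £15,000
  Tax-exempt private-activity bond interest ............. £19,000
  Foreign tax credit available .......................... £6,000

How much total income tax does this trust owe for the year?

Regular income tax:
  £41,000 × 7% = £2,870
  £24,000 × 19% = £4,560
  → £7,430
  Less foreign tax credit £6,000 → £1,430

Tentative minimum tax:
  Adjusted income: £65,000 + £20,000 + £15,000 + £19,000 = £119,000
  Exemption: £119,000 ≤ £154,000, so full £113,000 applies
  Base: £119,000 − £113,000 = £6,000
  £6,000 × 23% = £1,380

£1,430 > £1,380, so the regular income tax governs.

£1,430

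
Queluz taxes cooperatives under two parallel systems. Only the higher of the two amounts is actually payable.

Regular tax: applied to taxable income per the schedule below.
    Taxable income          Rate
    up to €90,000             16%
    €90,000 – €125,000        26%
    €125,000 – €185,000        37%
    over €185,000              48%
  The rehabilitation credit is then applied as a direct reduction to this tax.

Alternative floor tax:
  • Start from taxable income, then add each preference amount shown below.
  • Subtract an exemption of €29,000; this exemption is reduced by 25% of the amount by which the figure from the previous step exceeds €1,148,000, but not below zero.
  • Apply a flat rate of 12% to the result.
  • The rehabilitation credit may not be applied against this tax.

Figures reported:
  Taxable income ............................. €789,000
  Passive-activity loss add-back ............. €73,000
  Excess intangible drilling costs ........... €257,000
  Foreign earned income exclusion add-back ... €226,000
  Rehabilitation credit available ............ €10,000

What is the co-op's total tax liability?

€325,620

Regular tax:
  €90,000 × 16% = €14,400
  €35,000 × 26% = €9,100
  €60,000 × 37% = €22,200
  €604,000 × 48% = €289,920
  → €335,620
  Less rehabilitation credit €10,000 → €325,620

Alternative floor tax:
  Adjusted income: €789,000 + €73,000 + €257,000 + €226,000 = €1,345,000
  Exemption: 25% × (€1,345,000 − €1,148,000) = €49,250 ≥ €29,000, so the exemption is fully phased out
  Base: €1,345,000 − €0 = €1,345,000
  €1,345,000 × 12% = €161,400

€325,620 > €161,400, so the regular tax governs.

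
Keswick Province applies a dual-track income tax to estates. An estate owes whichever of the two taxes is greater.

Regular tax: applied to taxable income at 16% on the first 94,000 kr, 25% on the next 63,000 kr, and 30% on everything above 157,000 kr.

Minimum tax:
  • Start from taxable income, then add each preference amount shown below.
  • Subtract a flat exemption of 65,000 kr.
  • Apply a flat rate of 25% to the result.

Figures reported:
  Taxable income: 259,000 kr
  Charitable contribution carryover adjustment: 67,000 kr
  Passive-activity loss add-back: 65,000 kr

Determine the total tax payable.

Minimum tax:
  Adjusted income: 259,000 kr + 67,000 kr + 65,000 kr = 391,000 kr
  Less exemption 65,000 kr → base 326,000 kr
  326,000 kr × 25% = 81,500 kr

Regular tax:
  94,000 kr × 16% = 15,040 kr
  63,000 kr × 25% = 15,750 kr
  102,000 kr × 30% = 30,600 kr
  → 61,390 kr

81,500 kr > 61,390 kr, so the minimum tax is the binding amount.

81,500 kr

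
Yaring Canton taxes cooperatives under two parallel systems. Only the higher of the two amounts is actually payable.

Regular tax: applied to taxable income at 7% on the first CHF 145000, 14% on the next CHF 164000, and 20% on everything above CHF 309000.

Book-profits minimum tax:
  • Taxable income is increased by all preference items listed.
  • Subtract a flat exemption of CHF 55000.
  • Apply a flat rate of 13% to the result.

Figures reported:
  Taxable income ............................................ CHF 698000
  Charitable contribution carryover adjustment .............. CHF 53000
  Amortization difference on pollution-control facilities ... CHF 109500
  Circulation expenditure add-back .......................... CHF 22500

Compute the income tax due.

CHF 110910

Book-profits minimum tax:
  Adjusted income: CHF 698000 + CHF 53000 + CHF 109500 + CHF 22500 = CHF 883000
  Less exemption CHF 55000 → base CHF 828000
  CHF 828000 × 13% = CHF 107640

Regular tax:
  CHF 145000 × 7% = CHF 10150
  CHF 164000 × 14% = CHF 22960
  CHF 389000 × 20% = CHF 77800
  → CHF 110910

CHF 110910 > CHF 107640, so the regular tax governs.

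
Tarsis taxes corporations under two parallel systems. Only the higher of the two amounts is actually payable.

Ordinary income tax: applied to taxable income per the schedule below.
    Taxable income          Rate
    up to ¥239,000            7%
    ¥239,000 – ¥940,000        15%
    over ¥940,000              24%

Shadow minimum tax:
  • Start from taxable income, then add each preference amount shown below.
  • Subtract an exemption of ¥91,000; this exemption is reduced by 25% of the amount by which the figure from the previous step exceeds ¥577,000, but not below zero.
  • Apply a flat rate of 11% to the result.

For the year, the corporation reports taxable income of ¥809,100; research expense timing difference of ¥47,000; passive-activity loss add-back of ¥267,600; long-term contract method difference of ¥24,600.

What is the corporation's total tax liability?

Shadow minimum tax:
  Adjusted income: ¥809,100 + ¥47,000 + ¥267,600 + ¥24,600 = ¥1,148,300
  Exemption: 25% × (¥1,148,300 − ¥577,000) = ¥142,825 ≥ ¥91,000, so the exemption is fully phased out
  Base: ¥1,148,300 − ¥0 = ¥1,148,300
  ¥1,148,300 × 11% = ¥126,313

Ordinary income tax:
  ¥239,000 × 7% = ¥16,730
  ¥570,100 × 15% = ¥85,515
  → ¥102,245

¥126,313 > ¥102,245, so the shadow minimum tax is the binding amount.

¥126,313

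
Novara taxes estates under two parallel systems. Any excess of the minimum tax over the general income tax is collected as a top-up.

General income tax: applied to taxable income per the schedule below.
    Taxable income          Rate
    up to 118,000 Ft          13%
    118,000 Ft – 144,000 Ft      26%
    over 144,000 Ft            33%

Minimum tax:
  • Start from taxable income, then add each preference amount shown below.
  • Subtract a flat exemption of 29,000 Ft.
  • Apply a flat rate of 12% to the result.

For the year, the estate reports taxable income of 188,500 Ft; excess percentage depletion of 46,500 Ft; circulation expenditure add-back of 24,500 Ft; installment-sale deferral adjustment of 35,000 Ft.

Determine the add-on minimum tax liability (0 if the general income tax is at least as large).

0 Ft

General income tax:
  118,000 Ft × 13% = 15,340 Ft
  26,000 Ft × 26% = 6,760 Ft
  44,500 Ft × 33% = 14,685 Ft
  → 36,785 Ft

Minimum tax:
  Adjusted income: 188,500 Ft + 46,500 Ft + 24,500 Ft + 35,000 Ft = 294,500 Ft
  Less exemption 29,000 Ft → base 265,500 Ft
  265,500 Ft × 12% = 31,860 Ft

31,860 Ft ≤ 36,785 Ft, so no add-on is due.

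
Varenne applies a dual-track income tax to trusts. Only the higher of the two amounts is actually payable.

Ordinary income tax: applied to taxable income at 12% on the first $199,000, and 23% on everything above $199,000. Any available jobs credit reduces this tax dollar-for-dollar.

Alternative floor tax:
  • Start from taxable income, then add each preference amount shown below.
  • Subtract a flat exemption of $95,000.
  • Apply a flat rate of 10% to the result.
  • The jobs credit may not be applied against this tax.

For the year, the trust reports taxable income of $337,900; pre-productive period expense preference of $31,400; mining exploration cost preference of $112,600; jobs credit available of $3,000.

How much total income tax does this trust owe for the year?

$52,827

Ordinary income tax:
  $199,000 × 12% = $23,880
  $138,900 × 23% = $31,947
  → $55,827
  Less jobs credit $3,000 → $52,827

Alternative floor tax:
  Adjusted income: $337,900 + $31,400 + $112,600 = $481,900
  Less exemption $95,000 → base $386,900
  $386,900 × 10% = $38,690

$52,827 > $38,690, so the ordinary income tax governs.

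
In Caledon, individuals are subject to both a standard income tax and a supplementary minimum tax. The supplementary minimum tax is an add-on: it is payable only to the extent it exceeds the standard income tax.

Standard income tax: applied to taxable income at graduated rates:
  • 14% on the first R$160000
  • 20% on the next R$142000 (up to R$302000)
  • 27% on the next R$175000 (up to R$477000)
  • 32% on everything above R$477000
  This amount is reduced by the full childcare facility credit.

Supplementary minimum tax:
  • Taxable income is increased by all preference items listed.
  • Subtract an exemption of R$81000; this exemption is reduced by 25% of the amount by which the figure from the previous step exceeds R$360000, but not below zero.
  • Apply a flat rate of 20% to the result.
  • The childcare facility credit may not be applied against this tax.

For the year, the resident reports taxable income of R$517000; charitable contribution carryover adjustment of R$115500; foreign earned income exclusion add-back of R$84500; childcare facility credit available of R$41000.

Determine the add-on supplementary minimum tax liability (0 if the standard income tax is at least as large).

Supplementary minimum tax:
  Adjusted income: R$517000 + R$115500 + R$84500 = R$717000
  Exemption: 25% × (R$717000 − R$360000) = R$89250 ≥ R$81000, so the exemption is fully phased out
  Base: R$717000 − R$0 = R$717000
  R$717000 × 20% = R$143400

Standard income tax:
  R$160000 × 14% = R$22400
  R$142000 × 20% = R$28400
  R$175000 × 27% = R$47250
  R$40000 × 32% = R$12800
  → R$110850
  Less childcare facility credit R$41000 → R$69850

Excess of supplementary minimum tax over standard income tax: R$143400 − R$69850 = R$73550.

R$73550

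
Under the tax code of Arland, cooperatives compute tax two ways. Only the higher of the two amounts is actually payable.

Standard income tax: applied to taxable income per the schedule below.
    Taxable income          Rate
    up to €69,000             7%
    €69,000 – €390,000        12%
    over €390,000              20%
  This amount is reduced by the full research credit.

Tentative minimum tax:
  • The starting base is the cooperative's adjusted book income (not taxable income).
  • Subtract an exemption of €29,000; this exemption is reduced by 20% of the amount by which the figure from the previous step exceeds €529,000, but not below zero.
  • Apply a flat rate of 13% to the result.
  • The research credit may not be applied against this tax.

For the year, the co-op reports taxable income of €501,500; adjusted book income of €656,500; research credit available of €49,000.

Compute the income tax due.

€84,890

Standard income tax:
  €69,000 × 7% = €4,830
  €321,000 × 12% = €38,520
  €111,500 × 20% = €22,300
  → €65,650
  Less research credit €49,000 → €16,650

Tentative minimum tax:
  Base (adjusted book income): €656,500
  Exemption: €29,000 − 20% × (€656,500 − €529,000) = €29,000 − €25,500 = €3,500
  Base: €656,500 − €3,500 = €653,000
  €653,000 × 13% = €84,890

€84,890 > €16,650, so the tentative minimum tax is the binding amount.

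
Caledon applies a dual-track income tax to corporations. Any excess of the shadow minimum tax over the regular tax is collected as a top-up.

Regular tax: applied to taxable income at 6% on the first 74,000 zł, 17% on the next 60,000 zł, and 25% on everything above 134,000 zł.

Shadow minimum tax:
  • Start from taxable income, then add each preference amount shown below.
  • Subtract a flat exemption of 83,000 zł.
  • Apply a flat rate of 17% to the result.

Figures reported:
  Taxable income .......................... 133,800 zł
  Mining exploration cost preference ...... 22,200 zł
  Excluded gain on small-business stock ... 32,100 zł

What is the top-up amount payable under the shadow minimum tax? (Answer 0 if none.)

3,261 zł

Regular tax:
  74,000 zł × 6% = 4,440 zł
  59,800 zł × 17% = 10,166 zł
  → 14,606 zł

Shadow minimum tax:
  Adjusted income: 133,800 zł + 22,200 zł + 32,100 zł = 188,100 zł
  Less exemption 83,000 zł → base 105,100 zł
  105,100 zł × 17% = 17,867 zł

Excess of shadow minimum tax over regular tax: 17,867 zł − 14,606 zł = 3,261 zł.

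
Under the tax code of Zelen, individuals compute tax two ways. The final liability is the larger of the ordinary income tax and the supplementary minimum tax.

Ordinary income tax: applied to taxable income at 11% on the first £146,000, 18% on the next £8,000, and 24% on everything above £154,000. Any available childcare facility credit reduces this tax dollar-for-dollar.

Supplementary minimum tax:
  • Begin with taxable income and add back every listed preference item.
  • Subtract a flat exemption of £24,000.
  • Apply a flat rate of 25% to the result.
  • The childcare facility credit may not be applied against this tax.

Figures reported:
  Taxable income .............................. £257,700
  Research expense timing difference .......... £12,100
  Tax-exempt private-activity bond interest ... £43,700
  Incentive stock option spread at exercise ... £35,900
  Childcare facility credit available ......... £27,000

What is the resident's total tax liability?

Supplementary minimum tax:
  Adjusted income: £257,700 + £12,100 + £43,700 + £35,900 = £349,400
  Less exemption £24,000 → base £325,400
  £325,400 × 25% = £81,350

Ordinary income tax:
  £146,000 × 11% = £16,060
  £8,000 × 18% = £1,440
  £103,700 × 24% = £24,888
  → £42,388
  Less childcare facility credit £27,000 → £15,388

£81,350 > £15,388, so the supplementary minimum tax is the binding amount.

£81,350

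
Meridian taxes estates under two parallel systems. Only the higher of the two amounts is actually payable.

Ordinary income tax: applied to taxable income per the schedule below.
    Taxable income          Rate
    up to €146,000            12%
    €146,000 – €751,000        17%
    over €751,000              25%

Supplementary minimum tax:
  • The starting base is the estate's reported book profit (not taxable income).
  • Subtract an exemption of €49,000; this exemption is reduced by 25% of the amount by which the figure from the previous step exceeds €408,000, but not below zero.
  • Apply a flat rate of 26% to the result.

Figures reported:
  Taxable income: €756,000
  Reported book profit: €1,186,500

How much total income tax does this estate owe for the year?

€308,490

Supplementary minimum tax:
  Base (reported book profit): €1,186,500
  Exemption: 25% × (€1,186,500 − €408,000) = €194,625 ≥ €49,000, so the exemption is fully phased out
  Base: €1,186,500 − €0 = €1,186,500
  €1,186,500 × 26% = €308,490

Ordinary income tax:
  €146,000 × 12% = €17,520
  €605,000 × 17% = €102,850
  €5,000 × 25% = €1,250
  → €121,620

€308,490 > €121,620, so the supplementary minimum tax is the binding amount.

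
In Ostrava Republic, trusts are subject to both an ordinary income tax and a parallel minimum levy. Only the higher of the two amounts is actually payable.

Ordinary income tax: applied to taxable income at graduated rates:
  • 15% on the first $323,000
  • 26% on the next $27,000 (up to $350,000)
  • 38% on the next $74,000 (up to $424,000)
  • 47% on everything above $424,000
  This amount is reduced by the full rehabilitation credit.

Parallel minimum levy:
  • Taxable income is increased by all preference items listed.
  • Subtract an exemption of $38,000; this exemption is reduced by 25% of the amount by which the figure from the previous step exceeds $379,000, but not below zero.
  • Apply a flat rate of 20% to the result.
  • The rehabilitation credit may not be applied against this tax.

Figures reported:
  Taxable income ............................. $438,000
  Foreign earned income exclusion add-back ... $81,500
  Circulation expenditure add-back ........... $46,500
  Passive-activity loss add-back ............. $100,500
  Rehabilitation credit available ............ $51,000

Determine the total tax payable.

Ordinary income tax:
  $323,000 × 15% = $48,450
  $27,000 × 26% = $7,020
  $74,000 × 38% = $28,120
  $14,000 × 47% = $6,580
  → $90,170
  Less rehabilitation credit $51,000 → $39,170

Parallel minimum levy:
  Adjusted income: $438,000 + $81,500 + $46,500 + $100,500 = $666,500
  Exemption: 25% × ($666,500 − $379,000) = $71,875 ≥ $38,000, so the exemption is fully phased out
  Base: $666,500 − $0 = $666,500
  $666,500 × 20% = $133,300

$133,300 > $39,170, so the parallel minimum levy is the binding amount.

$133,300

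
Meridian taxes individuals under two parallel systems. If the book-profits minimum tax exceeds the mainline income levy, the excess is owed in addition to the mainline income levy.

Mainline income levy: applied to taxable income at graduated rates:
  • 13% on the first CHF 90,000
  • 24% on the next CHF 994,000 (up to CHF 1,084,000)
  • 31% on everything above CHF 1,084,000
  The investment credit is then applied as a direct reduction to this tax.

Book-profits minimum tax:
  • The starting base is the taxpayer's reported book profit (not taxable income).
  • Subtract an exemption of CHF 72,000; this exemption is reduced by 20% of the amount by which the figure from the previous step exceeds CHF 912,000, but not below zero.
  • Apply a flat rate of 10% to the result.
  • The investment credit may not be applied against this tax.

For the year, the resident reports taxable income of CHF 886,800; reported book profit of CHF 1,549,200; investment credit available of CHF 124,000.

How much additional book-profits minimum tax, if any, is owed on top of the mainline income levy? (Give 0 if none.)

Mainline income levy:
  CHF 90,000 × 13% = CHF 11,700
  CHF 796,800 × 24% = CHF 191,232
  → CHF 202,932
  Less investment credit CHF 124,000 → CHF 78,932

Book-profits minimum tax:
  Base (reported book profit): CHF 1,549,200
  Exemption: 20% × (CHF 1,549,200 − CHF 912,000) = CHF 127,440 ≥ CHF 72,000, so the exemption is fully phased out
  Base: CHF 1,549,200 − CHF 0 = CHF 1,549,200
  CHF 1,549,200 × 10% = CHF 154,920

Excess of book-profits minimum tax over mainline income levy: CHF 154,920 − CHF 78,932 = CHF 75,988.

CHF 75,988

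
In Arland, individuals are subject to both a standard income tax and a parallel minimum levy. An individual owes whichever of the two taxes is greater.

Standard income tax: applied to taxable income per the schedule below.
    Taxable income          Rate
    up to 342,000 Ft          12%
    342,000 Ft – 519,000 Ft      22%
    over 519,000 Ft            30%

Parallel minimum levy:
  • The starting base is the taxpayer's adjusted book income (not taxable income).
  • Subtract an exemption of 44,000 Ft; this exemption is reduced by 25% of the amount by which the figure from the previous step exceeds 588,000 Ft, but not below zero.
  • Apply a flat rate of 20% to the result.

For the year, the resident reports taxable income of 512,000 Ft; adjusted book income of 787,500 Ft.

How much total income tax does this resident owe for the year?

Standard income tax:
  342,000 Ft × 12% = 41,040 Ft
  170,000 Ft × 22% = 37,400 Ft
  → 78,440 Ft

Parallel minimum levy:
  Base (adjusted book income): 787,500 Ft
  Exemption: 25% × (787,500 Ft − 588,000 Ft) = 49,875 Ft ≥ 44,000 Ft, so the exemption is fully phased out
  Base: 787,500 Ft − 0 Ft = 787,500 Ft
  787,500 Ft × 20% = 157,500 Ft

157,500 Ft > 78,440 Ft, so the parallel minimum levy is the binding amount.

157,500 Ft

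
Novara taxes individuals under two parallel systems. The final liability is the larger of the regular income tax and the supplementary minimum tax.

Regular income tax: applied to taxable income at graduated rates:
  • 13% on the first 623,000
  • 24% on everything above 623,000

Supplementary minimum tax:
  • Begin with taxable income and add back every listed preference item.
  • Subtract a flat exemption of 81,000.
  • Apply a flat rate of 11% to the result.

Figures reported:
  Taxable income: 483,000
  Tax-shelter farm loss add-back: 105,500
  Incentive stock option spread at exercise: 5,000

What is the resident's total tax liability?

62,790

Supplementary minimum tax:
  Adjusted income: 483,000 + 105,500 + 5,000 = 593,500
  Less exemption 81,000 → base 512,500
  512,500 × 11% = 56,375

Regular income tax:
  483,000 × 13% = 62,790

62,790 > 56,375, so the regular income tax governs.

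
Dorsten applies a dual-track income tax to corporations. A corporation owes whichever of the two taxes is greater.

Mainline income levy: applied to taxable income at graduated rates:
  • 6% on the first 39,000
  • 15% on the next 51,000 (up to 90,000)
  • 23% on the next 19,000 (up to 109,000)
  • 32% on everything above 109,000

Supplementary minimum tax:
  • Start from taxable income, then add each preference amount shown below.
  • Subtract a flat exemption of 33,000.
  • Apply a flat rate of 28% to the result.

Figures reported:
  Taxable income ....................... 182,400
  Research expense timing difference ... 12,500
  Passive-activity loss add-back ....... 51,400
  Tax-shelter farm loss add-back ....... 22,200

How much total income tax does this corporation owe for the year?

Supplementary minimum tax:
  Adjusted income: 182,400 + 12,500 + 51,400 + 22,200 = 268,500
  Less exemption 33,000 → base 235,500
  235,500 × 28% = 65,940

Mainline income levy:
  39,000 × 6% = 2,340
  51,000 × 15% = 7,650
  19,000 × 23% = 4,370
  73,400 × 32% = 23,488
  → 37,848

65,940 > 37,848, so the supplementary minimum tax is the binding amount.

65,940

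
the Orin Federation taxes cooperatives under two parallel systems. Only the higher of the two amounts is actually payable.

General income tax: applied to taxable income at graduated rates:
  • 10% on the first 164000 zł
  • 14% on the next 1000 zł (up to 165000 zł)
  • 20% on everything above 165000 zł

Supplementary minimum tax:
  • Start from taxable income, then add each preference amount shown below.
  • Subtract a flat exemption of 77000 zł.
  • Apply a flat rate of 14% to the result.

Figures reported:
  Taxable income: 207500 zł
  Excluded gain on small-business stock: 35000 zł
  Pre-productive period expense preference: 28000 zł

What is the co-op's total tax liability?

Supplementary minimum tax:
  Adjusted income: 207500 zł + 35000 zł + 28000 zł = 270500 zł
  Less exemption 77000 zł → base 193500 zł
  193500 zł × 14% = 27090 zł

General income tax:
  164000 zł × 10% = 16400 zł
  1000 zł × 14% = 140 zł
  42500 zł × 20% = 8500 zł
  → 25040 zł

27090 zł > 25040 zł, so the supplementary minimum tax is the binding amount.

27090 zł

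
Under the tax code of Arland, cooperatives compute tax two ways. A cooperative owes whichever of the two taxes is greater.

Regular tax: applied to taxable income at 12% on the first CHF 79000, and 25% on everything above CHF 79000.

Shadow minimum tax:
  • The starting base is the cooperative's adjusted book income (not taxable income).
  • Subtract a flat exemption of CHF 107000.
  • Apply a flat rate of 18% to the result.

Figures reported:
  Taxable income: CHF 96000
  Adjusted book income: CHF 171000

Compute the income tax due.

CHF 13730

Shadow minimum tax:
  Base (adjusted book income): CHF 171000
  Less exemption CHF 107000 → base CHF 64000
  CHF 64000 × 18% = CHF 11520

Regular tax:
  CHF 79000 × 12% = CHF 9480
  CHF 17000 × 25% = CHF 4250
  → CHF 13730

CHF 13730 > CHF 11520, so the regular tax governs.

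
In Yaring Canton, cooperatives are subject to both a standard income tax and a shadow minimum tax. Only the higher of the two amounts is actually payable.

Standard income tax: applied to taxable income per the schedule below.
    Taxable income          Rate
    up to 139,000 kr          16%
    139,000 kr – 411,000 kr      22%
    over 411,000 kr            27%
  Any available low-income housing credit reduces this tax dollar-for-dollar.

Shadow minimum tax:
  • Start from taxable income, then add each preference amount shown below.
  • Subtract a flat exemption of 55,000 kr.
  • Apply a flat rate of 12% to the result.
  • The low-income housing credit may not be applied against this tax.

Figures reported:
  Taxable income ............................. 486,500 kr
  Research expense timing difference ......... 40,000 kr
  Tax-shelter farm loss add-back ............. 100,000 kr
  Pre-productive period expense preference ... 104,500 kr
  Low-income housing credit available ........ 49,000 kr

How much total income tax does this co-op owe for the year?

81,120 kr

Shadow minimum tax:
  Adjusted income: 486,500 kr + 40,000 kr + 100,000 kr + 104,500 kr = 731,000 kr
  Less exemption 55,000 kr → base 676,000 kr
  676,000 kr × 12% = 81,120 kr

Standard income tax:
  139,000 kr × 16% = 22,240 kr
  272,000 kr × 22% = 59,840 kr
  75,500 kr × 27% = 20,385 kr
  → 102,465 kr
  Less low-income housing credit 49,000 kr → 53,465 kr

81,120 kr > 53,465 kr, so the shadow minimum tax is the binding amount.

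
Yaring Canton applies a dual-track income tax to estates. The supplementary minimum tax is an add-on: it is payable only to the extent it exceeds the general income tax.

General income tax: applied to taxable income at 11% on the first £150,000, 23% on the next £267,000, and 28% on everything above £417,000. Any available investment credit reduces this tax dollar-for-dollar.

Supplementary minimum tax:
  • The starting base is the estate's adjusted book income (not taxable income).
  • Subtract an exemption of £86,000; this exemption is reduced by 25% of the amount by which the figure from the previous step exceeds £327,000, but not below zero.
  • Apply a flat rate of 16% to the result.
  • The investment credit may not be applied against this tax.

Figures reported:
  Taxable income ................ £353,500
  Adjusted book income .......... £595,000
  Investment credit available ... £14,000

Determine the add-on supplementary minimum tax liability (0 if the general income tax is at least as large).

General income tax:
  £150,000 × 11% = £16,500
  £203,500 × 23% = £46,805
  → £63,305
  Less investment credit £14,000 → £49,305

Supplementary minimum tax:
  Base (adjusted book income): £595,000
  Exemption: £86,000 − 25% × (£595,000 − £327,000) = £86,000 − £67,000 = £19,000
  Base: £595,000 − £19,000 = £576,000
  £576,000 × 16% = £92,160

Excess of supplementary minimum tax over general income tax: £92,160 − £49,305 = £42,855.

£42,855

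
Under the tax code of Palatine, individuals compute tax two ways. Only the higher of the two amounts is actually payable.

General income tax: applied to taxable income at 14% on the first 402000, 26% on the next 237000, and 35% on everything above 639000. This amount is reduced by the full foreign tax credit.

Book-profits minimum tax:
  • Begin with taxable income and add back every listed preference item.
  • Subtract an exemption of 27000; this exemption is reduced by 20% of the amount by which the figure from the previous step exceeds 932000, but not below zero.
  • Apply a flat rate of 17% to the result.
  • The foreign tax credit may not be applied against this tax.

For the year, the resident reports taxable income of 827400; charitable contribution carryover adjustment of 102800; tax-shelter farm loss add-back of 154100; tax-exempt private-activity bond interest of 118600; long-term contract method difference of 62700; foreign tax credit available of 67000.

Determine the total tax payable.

General income tax:
  402000 × 14% = 56280
  237000 × 26% = 61620
  188400 × 35% = 65940
  → 183840
  Less foreign tax credit 67000 → 116840

Book-profits minimum tax:
  Adjusted income: 827400 + 102800 + 154100 + 118600 + 62700 = 1265600
  Exemption: 20% × (1265600 − 932000) = 66720 ≥ 27000, so the exemption is fully phased out
  Base: 1265600 − 0 = 1265600
  1265600 × 17% = 215152

215152 > 116840, so the book-profits minimum tax is the binding amount.

215152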